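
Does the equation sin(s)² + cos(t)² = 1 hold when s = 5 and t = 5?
Substituting s = 5, t = 5:

LHS = sin(5)² + cos(5)² = 1
RHS = 1

LHS = RHS, so the equation holds at this point.

Answer: Holds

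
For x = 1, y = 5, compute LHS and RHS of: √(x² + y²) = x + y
LHS = √(1² + 5²) = √(26) ≈ 5.099
RHS = 1 + 5 = 6

LHS ≠ RHS (they differ by about 0.901), so the equation does not hold here.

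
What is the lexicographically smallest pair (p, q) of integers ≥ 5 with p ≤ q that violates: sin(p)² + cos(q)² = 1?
(p, q) = (5, 6)

Substituting (5, 6) into the claim:
LHS = sin(5)² + cos(6)² ≈ 1.841
RHS = 1

Since LHS ≠ RHS, this pair disproves the claim, and no lexicographically smaller pair (p ≤ q, integers ≥ 5) does.

For instance (5, 9) is also a counterexample (LHS = cos(9)² + sin(5)² ≈ 1.75, RHS = 1), but it's lexicographically larger.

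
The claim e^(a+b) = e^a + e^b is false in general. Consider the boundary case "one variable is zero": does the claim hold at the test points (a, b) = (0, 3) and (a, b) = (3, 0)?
At (0, 3): LHS = e^3 ≈ 20.09 ≠ RHS = 1 + e^3 ≈ 21.09
At (3, 0): LHS = e^3 ≈ 20.09 ≠ RHS = 1 + e^3 ≈ 21.09

Answer: No, fails at both test points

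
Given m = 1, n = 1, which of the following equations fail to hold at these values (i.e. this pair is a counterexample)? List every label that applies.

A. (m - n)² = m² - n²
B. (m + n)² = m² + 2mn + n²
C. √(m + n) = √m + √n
C

Evaluating each claim at the given values:
A. LHS = 0, RHS = 0 → holds here (LHS = RHS)
B. LHS = 4, RHS = 4 → holds here (LHS = RHS)
C. LHS = √(2) ≈ 1.414, RHS = 2 → fails here (LHS ≠ RHS)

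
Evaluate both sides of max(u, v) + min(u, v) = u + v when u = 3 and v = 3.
LHS = max(3, 3) + min(3, 3) = 6
RHS = 3 + 3 = 6

LHS = RHS: the two sides agree.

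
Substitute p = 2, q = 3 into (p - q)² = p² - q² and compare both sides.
LHS = (2 - 3)² = 1
RHS = 2² - 3² = -5

LHS ≠ RHS, so the equation does not hold here.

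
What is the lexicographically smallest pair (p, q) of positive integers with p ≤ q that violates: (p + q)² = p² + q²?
Substituting (1, 1) into the claim:
LHS = (1 + 1)² = 4
RHS = 1² + 1² = 2

Since LHS ≠ RHS, this pair disproves the claim, and no lexicographically smaller pair (p ≤ q, positive integers) does.

For instance (2, 2) is also a counterexample (LHS = 16, RHS = 8), but it's lexicographically larger.

Answer: (p, q) = (1, 1)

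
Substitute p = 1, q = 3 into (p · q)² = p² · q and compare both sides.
LHS = (1 · 3)² = 9
RHS = 1² · 3 = 3

LHS ≠ RHS, so the equation does not hold here.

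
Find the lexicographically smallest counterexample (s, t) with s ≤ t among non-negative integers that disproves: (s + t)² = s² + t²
At (0, 1): both sides equal 1, so it holds there.

Substituting (1, 1) into the claim:
LHS = (1 + 1)² = 4
RHS = 1² + 1² = 2

Since LHS ≠ RHS, this pair disproves the claim, and no lexicographically smaller pair (s ≤ t, non-negative integers) does.

For instance (4, 4) is also a counterexample (LHS = 64, RHS = 32), but it's lexicographically larger.

Answer: (s, t) = (1, 1)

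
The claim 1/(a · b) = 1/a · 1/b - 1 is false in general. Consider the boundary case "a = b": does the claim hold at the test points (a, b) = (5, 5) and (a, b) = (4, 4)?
No, fails at both test points

At (5, 5): LHS = 1/25 ≠ RHS = -24/25
At (4, 4): LHS = 1/16 ≠ RHS = -15/16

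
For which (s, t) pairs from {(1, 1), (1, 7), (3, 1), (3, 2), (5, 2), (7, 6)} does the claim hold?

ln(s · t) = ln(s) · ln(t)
Testing each pair:
(1, 1): LHS = 0, RHS = 0 → holds
(1, 7): LHS = ln(7) ≈ 1.946, RHS = 0 → fails
(3, 1): LHS = ln(3) ≈ 1.099, RHS = 0 → fails
(3, 2): LHS = ln(6) ≈ 1.792, RHS = ln(2)·ln(3) ≈ 0.7615 → fails
(5, 2): LHS = ln(10) ≈ 2.303, RHS = ln(2)·ln(5) ≈ 1.116 → fails
(7, 6): LHS = ln(42) ≈ 3.738, RHS = ln(6)·ln(7) ≈ 3.487 → fails

1 of 6 pairs satisfies the claim.

Answer: (1, 1)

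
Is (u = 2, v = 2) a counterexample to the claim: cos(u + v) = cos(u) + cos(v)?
Substituting u = 2, v = 2:
LHS = cos(2 + 2) = cos(4) ≈ -0.6536
RHS = cos(2) + cos(2) = 2·cos(2) ≈ -0.8323

Since LHS ≠ RHS, this pair disproves the claim.

Answer: Yes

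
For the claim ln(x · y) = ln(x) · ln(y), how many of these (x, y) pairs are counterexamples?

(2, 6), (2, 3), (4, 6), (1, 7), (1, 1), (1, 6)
Testing each pair:
(2, 6): LHS = ln(12) ≈ 2.485, RHS = ln(2)·ln(6) ≈ 1.242 → counterexample
(2, 3): LHS = ln(6) ≈ 1.792, RHS = ln(2)·ln(3) ≈ 0.7615 → counterexample
(4, 6): LHS = ln(24) ≈ 3.178, RHS = ln(4)·ln(6) ≈ 2.484 → counterexample
(1, 7): LHS = ln(7) ≈ 1.946, RHS = 0 → counterexample
(1, 1): LHS = 0, RHS = 0 → satisfies claim
(1, 6): LHS = ln(6) ≈ 1.792, RHS = 0 → counterexample

That makes 5 counterexamples.

Answer: 5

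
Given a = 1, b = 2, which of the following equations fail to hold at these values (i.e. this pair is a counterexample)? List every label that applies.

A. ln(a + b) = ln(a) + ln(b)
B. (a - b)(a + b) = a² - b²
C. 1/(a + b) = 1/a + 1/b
A, C

Evaluating each claim at the given values:
A. LHS = ln(3) ≈ 1.099, RHS = ln(2) ≈ 0.6931 → fails here (LHS ≠ RHS)
B. LHS = -3, RHS = -3 → holds here (LHS = RHS)
C. LHS = 1/3, RHS = 3/2 → fails here (LHS ≠ RHS)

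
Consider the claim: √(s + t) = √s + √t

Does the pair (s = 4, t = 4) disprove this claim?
Substituting s = 4, t = 4:
LHS = √(4 + 4) = 2·√(2) ≈ 2.828
RHS = √4 + √4 = 4

Since LHS ≠ RHS, this pair disproves the claim.

Answer: Yes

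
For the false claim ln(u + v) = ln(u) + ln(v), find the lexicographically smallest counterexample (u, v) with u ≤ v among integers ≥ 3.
(u, v) = (3, 3)

Substituting (3, 3) into the claim:
LHS = ln(3 + 3) = ln(6) ≈ 1.792
RHS = ln(3) + ln(3) = 2·ln(3) ≈ 2.197

Since LHS ≠ RHS, this pair disproves the claim, and no lexicographically smaller pair (u ≤ v, integers ≥ 3) does.

For instance (3, 8) is also a counterexample (LHS = ln(11) ≈ 2.398, RHS = ln(3) + ln(8) ≈ 3.178), but it's lexicographically larger.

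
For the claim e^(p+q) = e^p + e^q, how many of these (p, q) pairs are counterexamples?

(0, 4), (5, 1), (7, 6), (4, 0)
Testing each pair:
(0, 4): LHS = e^4 ≈ 54.6, RHS = 1 + e^4 ≈ 55.6 → counterexample
(5, 1): LHS = e^6 ≈ 403.4, RHS = e + e^5 ≈ 151.1 → counterexample
(7, 6): LHS = e^13 ≈ 442413.4, RHS = e^6 + e^7 ≈ 1500 → counterexample
(4, 0): LHS = e^4 ≈ 54.6, RHS = 1 + e^4 ≈ 55.6 → counterexample

That makes 4 counterexamples.

Answer: 4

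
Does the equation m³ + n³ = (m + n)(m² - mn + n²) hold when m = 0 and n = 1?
Holds

Substituting m = 0, n = 1:

LHS = 0³ + 1³ = 1
RHS = (0 + 1)(0² - 0·1 + 1²) = 1

LHS = RHS, so the equation holds at this point.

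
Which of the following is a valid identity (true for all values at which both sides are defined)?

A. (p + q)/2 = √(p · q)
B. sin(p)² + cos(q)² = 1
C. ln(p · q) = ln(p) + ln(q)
A: fails at (3, 7) — LHS = 5, RHS = √(21) ≈ 4.583.
B: fails at (5, 8) — LHS = cos(8)² + sin(5)² ≈ 0.9407, RHS = 1.
C: holds — e.g. at (3, 5), both sides equal ln(15) ≈ 2.708.

Answer: C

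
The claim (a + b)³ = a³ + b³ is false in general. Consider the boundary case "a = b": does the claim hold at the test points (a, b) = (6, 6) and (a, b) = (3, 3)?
No, fails at both test points

At (6, 6): LHS = 1728 ≠ RHS = 432
At (3, 3): LHS = 216 ≠ RHS = 54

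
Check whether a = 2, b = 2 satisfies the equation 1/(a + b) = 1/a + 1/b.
Fails

Substituting a = 2, b = 2:

LHS = 1/(2 + 2) = 1/4
RHS = 1/2 + 1/2 = 1

LHS ≠ RHS, so the equation does not hold at this point.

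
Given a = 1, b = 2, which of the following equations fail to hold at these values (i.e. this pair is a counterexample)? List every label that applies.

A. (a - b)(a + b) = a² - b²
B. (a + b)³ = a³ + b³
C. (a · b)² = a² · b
B, C

Evaluating each claim at the given values:
A. LHS = -3, RHS = -3 → holds here (LHS = RHS)
B. LHS = 27, RHS = 9 → fails here (LHS ≠ RHS)
C. LHS = 4, RHS = 2 → fails here (LHS ≠ RHS)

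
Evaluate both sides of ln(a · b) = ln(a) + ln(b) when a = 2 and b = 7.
LHS = ln(2 · 7) = ln(14) ≈ 2.639
RHS = ln(2) + ln(7) ≈ 2.639

LHS = RHS: the two sides agree.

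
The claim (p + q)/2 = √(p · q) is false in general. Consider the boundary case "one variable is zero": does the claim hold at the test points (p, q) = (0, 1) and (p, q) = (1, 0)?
At (0, 1): LHS = 1/2 ≠ RHS = 0
At (1, 0): LHS = 1/2 ≠ RHS = 0

Answer: No, fails at both test points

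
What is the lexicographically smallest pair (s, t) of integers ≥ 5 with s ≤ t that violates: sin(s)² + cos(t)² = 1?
(s, t) = (5, 6)

Substituting (5, 6) into the claim:
LHS = sin(5)² + cos(6)² ≈ 1.841
RHS = 1

Since LHS ≠ RHS, this pair disproves the claim, and no lexicographically smaller pair (s ≤ t, integers ≥ 5) does.

For instance (5, 9) is also a counterexample (LHS = cos(9)² + sin(5)² ≈ 1.75, RHS = 1), but it's lexicographically larger.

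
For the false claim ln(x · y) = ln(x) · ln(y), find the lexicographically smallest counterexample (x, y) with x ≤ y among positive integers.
At (1, 1): both sides equal 0, so it holds there.

Substituting (1, 2) into the claim:
LHS = ln(1 · 2) = ln(2) ≈ 0.6931
RHS = ln(1) · ln(2) = 0

Since LHS ≠ RHS, this pair disproves the claim, and no lexicographically smaller pair (x ≤ y, positive integers) does.

For instance (4, 6) is also a counterexample (LHS = ln(24) ≈ 3.178, RHS = ln(4)·ln(6) ≈ 2.484), but it's lexicographically larger.

Answer: (x, y) = (1, 2)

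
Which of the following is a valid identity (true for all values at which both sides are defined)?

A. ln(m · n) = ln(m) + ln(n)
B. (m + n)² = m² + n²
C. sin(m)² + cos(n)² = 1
A: holds — e.g. at (3, 4), both sides equal ln(12) ≈ 2.485.
B: fails at (3, 5) — LHS = 64, RHS = 34.
C: fails at (4, 6) — LHS = sin(4)² + cos(6)² ≈ 1.495, RHS = 1.

Answer: A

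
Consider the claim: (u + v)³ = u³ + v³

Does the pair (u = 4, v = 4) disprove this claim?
Yes

Substituting u = 4, v = 4:
LHS = (4 + 4)³ = 512
RHS = 4³ + 4³ = 128

Since LHS ≠ RHS, this pair disproves the claim.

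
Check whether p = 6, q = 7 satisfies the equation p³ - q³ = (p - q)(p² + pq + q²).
Substituting p = 6, q = 7:

LHS = 6³ - 7³ = -127
RHS = (6 - 7)(6² + 6·7 + 7²) = -127

LHS = RHS, so the equation holds at this point.

Answer: Holds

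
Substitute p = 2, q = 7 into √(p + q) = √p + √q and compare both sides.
LHS = √(2 + 7) = 3
RHS = √2 + √7 = √(2) + √(7) ≈ 4.06

LHS ≠ RHS (they differ by about 1.06), so the equation does not hold here.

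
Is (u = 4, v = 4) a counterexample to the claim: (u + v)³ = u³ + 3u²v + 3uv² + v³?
No

Substituting u = 4, v = 4:
LHS = (4 + 4)³ = 512
RHS = 4³ + 3·4²·4 + 3·4·4² + 4³ = 512

The sides agree, so this pair does not disprove the claim.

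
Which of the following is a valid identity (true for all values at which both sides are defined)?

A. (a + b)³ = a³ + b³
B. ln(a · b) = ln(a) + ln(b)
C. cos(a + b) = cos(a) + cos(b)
B

A: fails at (1, 5) — LHS = 216, RHS = 126.
B: holds — e.g. at (3, 5), both sides equal ln(15) ≈ 2.708.
C: fails at (1, 1) — LHS = cos(2) ≈ -0.4161, RHS = 2·cos(1) ≈ 1.081.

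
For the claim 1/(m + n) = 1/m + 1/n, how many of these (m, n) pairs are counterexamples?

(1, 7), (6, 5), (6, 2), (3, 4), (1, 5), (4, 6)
6

Testing each pair:
(1, 7): LHS = 1/8, RHS = 8/7 → counterexample
(6, 5): LHS = 1/11, RHS = 11/30 → counterexample
(6, 2): LHS = 1/8, RHS = 2/3 → counterexample
(3, 4): LHS = 1/7, RHS = 7/12 → counterexample
(1, 5): LHS = 1/6, RHS = 6/5 → counterexample
(4, 6): LHS = 1/10, RHS = 5/12 → counterexample

That makes 6 counterexamples.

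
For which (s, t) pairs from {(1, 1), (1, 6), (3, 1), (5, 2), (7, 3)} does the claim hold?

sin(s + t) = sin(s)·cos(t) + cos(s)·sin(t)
Testing each pair:
(1, 1): LHS = sin(2) ≈ 0.9093, RHS = 2·sin(1)·cos(1) ≈ 0.9093 → holds
(1, 6): LHS = sin(7) ≈ 0.657, RHS = sin(6)·cos(1) + sin(1)·cos(6) ≈ 0.657 → holds
(3, 1): LHS = sin(4) ≈ -0.7568, RHS = sin(1)·cos(3) + sin(3)·cos(1) ≈ -0.7568 → holds
(5, 2): LHS = sin(7) ≈ 0.657, RHS = sin(2)·cos(5) + sin(5)·cos(2) ≈ 0.657 → holds
(7, 3): LHS = sin(10) ≈ -0.544, RHS = sin(7)·cos(3) + sin(3)·cos(7) ≈ -0.544 → holds

Every pair satisfies the claim.

Answer: All pairs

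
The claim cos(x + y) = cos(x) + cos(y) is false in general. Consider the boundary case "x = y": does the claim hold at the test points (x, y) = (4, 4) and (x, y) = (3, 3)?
At (4, 4): LHS = cos(8) ≈ -0.1455 ≠ RHS = 2·cos(4) ≈ -1.307
At (3, 3): LHS = cos(6) ≈ 0.9602 ≠ RHS = 2·cos(3) ≈ -1.98

Answer: No, fails at both test points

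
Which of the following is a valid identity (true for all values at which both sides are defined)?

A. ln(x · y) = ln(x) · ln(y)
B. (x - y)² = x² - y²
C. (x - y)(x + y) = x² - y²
A: fails at (2, 3) — LHS = ln(6) ≈ 1.792, RHS = ln(2)·ln(3) ≈ 0.7615.
B: fails at (2, 4) — LHS = 4, RHS = -12.
C: holds — e.g. at (4, 4), both sides equal 0.

Answer: C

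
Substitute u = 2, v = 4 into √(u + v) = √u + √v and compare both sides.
LHS = √(2 + 4) = √(6) ≈ 2.449
RHS = √2 + √4 = √(2) + 2 ≈ 3.414

LHS ≠ RHS (they differ by about 0.9647), so the equation does not hold here.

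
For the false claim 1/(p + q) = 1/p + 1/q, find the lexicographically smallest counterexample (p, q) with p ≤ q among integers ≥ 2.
Substituting (2, 2) into the claim:
LHS = 1/(2 + 2) = 1/4
RHS = 1/2 + 1/2 = 1

Since LHS ≠ RHS, this pair disproves the claim, and no lexicographically smaller pair (p ≤ q, integers ≥ 2) does.

For instance (2, 4) is also a counterexample (LHS = 1/6, RHS = 3/4), but it's lexicographically larger.

Answer: (p, q) = (2, 2)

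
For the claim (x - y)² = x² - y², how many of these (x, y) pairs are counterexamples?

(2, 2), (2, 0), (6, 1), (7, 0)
1

Testing each pair:
(2, 2): LHS = 0, RHS = 0 → satisfies claim
(2, 0): LHS = 4, RHS = 4 → satisfies claim
(6, 1): LHS = 25, RHS = 35 → counterexample
(7, 0): LHS = 49, RHS = 49 → satisfies claim

That makes 1 counterexample.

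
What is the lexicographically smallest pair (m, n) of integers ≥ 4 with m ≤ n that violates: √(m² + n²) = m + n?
(m, n) = (4, 4)

Substituting (4, 4) into the claim:
LHS = √(4² + 4²) = 4·√(2) ≈ 5.657
RHS = 4 + 4 = 8

Since LHS ≠ RHS, this pair disproves the claim, and no lexicographically smaller pair (m ≤ n, integers ≥ 4) does.

For instance (5, 8) is also a counterexample (LHS = √(89) ≈ 9.434, RHS = 13), but it's lexicographically larger.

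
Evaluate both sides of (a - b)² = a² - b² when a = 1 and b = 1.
LHS = (1 - 1)² = 0
RHS = 1² - 1² = 0

LHS = RHS: the two sides agree.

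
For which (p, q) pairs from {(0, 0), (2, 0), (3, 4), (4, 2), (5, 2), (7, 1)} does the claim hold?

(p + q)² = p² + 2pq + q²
All pairs

Testing each pair:
(0, 0): LHS = 0, RHS = 0 → holds
(2, 0): LHS = 4, RHS = 4 → holds
(3, 4): LHS = 49, RHS = 49 → holds
(4, 2): LHS = 36, RHS = 36 → holds
(5, 2): LHS = 49, RHS = 49 → holds
(7, 1): LHS = 64, RHS = 64 → holds

Every pair satisfies the claim.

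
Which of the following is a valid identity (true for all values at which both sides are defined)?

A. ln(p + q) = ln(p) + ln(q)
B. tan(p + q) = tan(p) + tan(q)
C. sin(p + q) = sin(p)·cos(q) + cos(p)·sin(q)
C

A: fails at (3, 3) — LHS = ln(6) ≈ 1.792, RHS = 2·ln(3) ≈ 2.197.
B: fails at (2, 5) — LHS = tan(7) ≈ 0.8714, RHS = tan(5) + tan(2) ≈ -5.566.
C: holds — e.g. at (1, 3), both sides equal sin(4) ≈ -0.7568.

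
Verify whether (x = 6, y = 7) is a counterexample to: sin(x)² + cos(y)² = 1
Yes

Substituting x = 6, y = 7:
LHS = sin(6)² + cos(7)² ≈ 0.6464
RHS = 1

Since LHS ≠ RHS, this pair disproves the claim.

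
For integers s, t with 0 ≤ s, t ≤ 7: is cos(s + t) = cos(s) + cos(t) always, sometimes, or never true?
The claim fails for every pair in the range. For instance at (s, t) = (5, 1): LHS = cos(6) ≈ 0.9602, RHS = cos(5) + cos(1) ≈ 0.824.

Answer: Never true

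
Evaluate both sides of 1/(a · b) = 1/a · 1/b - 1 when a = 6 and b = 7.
LHS = 1/(6 · 7) = 1/42
RHS = 1/6 · 1/7 - 1 = -41/42

LHS ≠ RHS, so the equation does not hold here.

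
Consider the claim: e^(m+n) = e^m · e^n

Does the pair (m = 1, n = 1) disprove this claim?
Substituting m = 1, n = 1:
LHS = e^(1+1) = e^2 ≈ 7.389
RHS = e^1 · e^1 = e^2 ≈ 7.389

The sides agree, so this pair does not disprove the claim.

Answer: No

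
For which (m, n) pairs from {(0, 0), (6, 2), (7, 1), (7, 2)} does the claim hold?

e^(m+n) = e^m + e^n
Testing each pair:
(0, 0): LHS = 1, RHS = 2 → fails
(6, 2): LHS = e^8 ≈ 2981, RHS = e^2 + e^6 ≈ 410.8 → fails
(7, 1): LHS = e^8 ≈ 2981, RHS = e + e^7 ≈ 1099 → fails
(7, 2): LHS = e^9 ≈ 8103, RHS = e^2 + e^7 ≈ 1104 → fails

No pair satisfies the claim.

Answer: None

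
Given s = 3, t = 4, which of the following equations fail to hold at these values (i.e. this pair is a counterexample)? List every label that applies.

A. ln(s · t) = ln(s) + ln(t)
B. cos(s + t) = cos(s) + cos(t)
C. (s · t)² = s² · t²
B

Evaluating each claim at the given values:
A. LHS = ln(12) ≈ 2.485, RHS = ln(3) + ln(4) ≈ 2.485 → holds here (LHS = RHS)
B. LHS = cos(7) ≈ 0.7539, RHS = cos(3) + cos(4) ≈ -1.644 → fails here (LHS ≠ RHS)
C. LHS = 144, RHS = 144 → holds here (LHS = RHS)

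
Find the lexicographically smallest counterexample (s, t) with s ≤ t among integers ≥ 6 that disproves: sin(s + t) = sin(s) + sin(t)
(s, t) = (6, 6)

Substituting (6, 6) into the claim:
LHS = sin(6 + 6) = sin(12) ≈ -0.5366
RHS = sin(6) + sin(6) = 2·sin(6) ≈ -0.5588

Since LHS ≠ RHS, this pair disproves the claim, and no lexicographically smaller pair (s ≤ t, integers ≥ 6) does.

For instance (11, 11) is also a counterexample (LHS = sin(22) ≈ -0.008851, RHS = 2·sin(11) ≈ -2), but it's lexicographically larger.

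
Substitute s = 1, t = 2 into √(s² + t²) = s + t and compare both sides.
LHS = √(1² + 2²) = √(5) ≈ 2.236
RHS = 1 + 2 = 3

LHS ≠ RHS (they differ by about 0.7639), so the equation does not hold here.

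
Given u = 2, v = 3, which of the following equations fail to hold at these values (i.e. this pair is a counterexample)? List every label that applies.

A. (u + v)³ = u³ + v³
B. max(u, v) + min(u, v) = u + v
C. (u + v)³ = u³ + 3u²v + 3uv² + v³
A

Evaluating each claim at the given values:
A. LHS = 125, RHS = 35 → fails here (LHS ≠ RHS)
B. LHS = 5, RHS = 5 → holds here (LHS = RHS)
C. LHS = 125, RHS = 125 → holds here (LHS = RHS)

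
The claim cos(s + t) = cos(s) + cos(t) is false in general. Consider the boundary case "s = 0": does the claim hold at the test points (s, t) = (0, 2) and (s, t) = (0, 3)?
No, fails at both test points

At (0, 2): LHS = cos(2) ≈ -0.4161 ≠ RHS = cos(2) + 1 ≈ 0.5839
At (0, 3): LHS = cos(3) ≈ -0.99 ≠ RHS = cos(3) + 1 ≈ 0.01001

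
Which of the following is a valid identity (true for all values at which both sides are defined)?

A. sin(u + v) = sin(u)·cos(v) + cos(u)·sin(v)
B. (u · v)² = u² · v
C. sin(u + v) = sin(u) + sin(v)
A: holds — e.g. at (4, 5), both sides equal sin(9) ≈ 0.4121.
B: fails at (4, 5) — LHS = 400, RHS = 80.
C: fails at (1, 3) — LHS = sin(4) ≈ -0.7568, RHS = sin(3) + sin(1) ≈ 0.9826.

Answer: A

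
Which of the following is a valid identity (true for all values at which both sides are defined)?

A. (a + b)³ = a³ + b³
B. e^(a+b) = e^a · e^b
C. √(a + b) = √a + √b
B

A: fails at (3, 4) — LHS = 343, RHS = 91.
B: holds — e.g. at (4, 4), both sides equal e^8 ≈ 2981.
C: fails at (5, 8) — LHS = √(13) ≈ 3.606, RHS = √(5) + 2·√(2) ≈ 5.064.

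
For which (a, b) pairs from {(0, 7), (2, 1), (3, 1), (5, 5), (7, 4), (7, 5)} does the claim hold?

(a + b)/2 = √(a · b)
(5, 5)

Testing each pair:
(0, 7): LHS = 7/2, RHS = 0 → fails
(2, 1): LHS = 3/2, RHS = √(2) ≈ 1.414 → fails
(3, 1): LHS = 2, RHS = √(3) ≈ 1.732 → fails
(5, 5): LHS = 5, RHS = 5 → holds
(7, 4): LHS = 11/2, RHS = 2·√(7) ≈ 5.292 → fails
(7, 5): LHS = 6, RHS = √(35) ≈ 5.916 → fails

1 of 6 pairs satisfies the claim.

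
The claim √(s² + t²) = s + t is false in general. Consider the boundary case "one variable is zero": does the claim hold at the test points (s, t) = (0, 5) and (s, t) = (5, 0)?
Yes, holds at both test points

At (0, 5): LHS = 5, RHS = 5 → equal
At (5, 0): LHS = 5, RHS = 5 → equal

So the claim does hold at both of these boundary points, even though it is not an identity.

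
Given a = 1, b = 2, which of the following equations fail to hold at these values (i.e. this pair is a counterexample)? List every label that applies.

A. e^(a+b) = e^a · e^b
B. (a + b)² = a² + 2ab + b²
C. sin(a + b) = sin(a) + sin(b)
Evaluating each claim at the given values:
A. LHS = e^3 ≈ 20.09, RHS = e^3 ≈ 20.09 → holds here (LHS = RHS)
B. LHS = 9, RHS = 9 → holds here (LHS = RHS)
C. LHS = sin(3) ≈ 0.1411, RHS = sin(1) + sin(2) ≈ 1.751 → fails here (LHS ≠ RHS)

Answer: C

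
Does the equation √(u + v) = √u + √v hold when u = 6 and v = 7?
Fails

Substituting u = 6, v = 7:

LHS = √(6 + 7) = √(13) ≈ 3.606
RHS = √6 + √7 = √(6) + √(7) ≈ 5.095

LHS ≠ RHS, so the equation does not hold at this point.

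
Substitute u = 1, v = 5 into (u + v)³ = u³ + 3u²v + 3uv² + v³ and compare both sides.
LHS = (1 + 5)³ = 216
RHS = 1³ + 3·1²·5 + 3·1·5² + 5³ = 216

LHS = RHS: the two sides agree.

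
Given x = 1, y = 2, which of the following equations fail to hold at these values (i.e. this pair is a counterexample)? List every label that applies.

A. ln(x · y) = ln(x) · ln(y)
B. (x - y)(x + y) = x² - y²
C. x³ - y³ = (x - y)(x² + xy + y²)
A

Evaluating each claim at the given values:
A. LHS = ln(2) ≈ 0.6931, RHS = 0 → fails here (LHS ≠ RHS)
B. LHS = -3, RHS = -3 → holds here (LHS = RHS)
C. LHS = -7, RHS = -7 → holds here (LHS = RHS)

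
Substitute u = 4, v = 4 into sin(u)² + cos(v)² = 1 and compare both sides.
LHS = sin(4)² + cos(4)² = 1
RHS = 1

LHS = RHS: the two sides agree.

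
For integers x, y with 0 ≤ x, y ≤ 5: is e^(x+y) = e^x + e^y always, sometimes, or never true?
The claim fails for every pair in the range. For instance at (x, y) = (1, 3): LHS = e^4 ≈ 54.6, RHS = e + e^3 ≈ 22.8.

Answer: Never true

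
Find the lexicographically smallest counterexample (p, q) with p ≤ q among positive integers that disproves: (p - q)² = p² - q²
(p, q) = (1, 2)

At (1, 1): both sides equal 0, so it holds there.

Substituting (1, 2) into the claim:
LHS = (1 - 2)² = 1
RHS = 1² - 2² = -3

Since LHS ≠ RHS, this pair disproves the claim, and no lexicographically smaller pair (p ≤ q, positive integers) does.

For instance (2, 8) is also a counterexample (LHS = 36, RHS = -60), but it's lexicographically larger.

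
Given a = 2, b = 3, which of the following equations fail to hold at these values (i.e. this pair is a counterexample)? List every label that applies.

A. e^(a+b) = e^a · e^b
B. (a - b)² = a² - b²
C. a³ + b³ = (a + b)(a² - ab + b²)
Evaluating each claim at the given values:
A. LHS = e^5 ≈ 148.4, RHS = e^5 ≈ 148.4 → holds here (LHS = RHS)
B. LHS = 1, RHS = -5 → fails here (LHS ≠ RHS)
C. LHS = 35, RHS = 35 → holds here (LHS = RHS)

Answer: B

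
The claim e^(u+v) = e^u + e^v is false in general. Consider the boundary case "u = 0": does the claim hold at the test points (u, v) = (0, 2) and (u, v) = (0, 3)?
At (0, 2): LHS = e^2 ≈ 7.389 ≠ RHS = 1 + e^2 ≈ 8.389
At (0, 3): LHS = e^3 ≈ 20.09 ≠ RHS = 1 + e^3 ≈ 21.09

Answer: No, fails at both test points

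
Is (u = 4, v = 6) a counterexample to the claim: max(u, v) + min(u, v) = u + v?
Substituting u = 4, v = 6:
LHS = max(4, 6) + min(4, 6) = 10
RHS = 4 + 6 = 10

The sides agree, so this pair does not disprove the claim.

Answer: No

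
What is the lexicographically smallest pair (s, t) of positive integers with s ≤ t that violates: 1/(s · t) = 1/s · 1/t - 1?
Substituting (1, 1) into the claim:
LHS = 1/(1 · 1) = 1
RHS = 1/1 · 1/1 - 1 = 0

Since LHS ≠ RHS, this pair disproves the claim, and no lexicographically smaller pair (s ≤ t, positive integers) does.

For instance (2, 6) is also a counterexample (LHS = 1/12, RHS = -11/12), but it's lexicographically larger.

Answer: (s, t) = (1, 1)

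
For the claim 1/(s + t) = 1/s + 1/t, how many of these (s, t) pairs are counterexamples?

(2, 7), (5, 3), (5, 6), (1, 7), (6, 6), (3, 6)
6

Testing each pair:
(2, 7): LHS = 1/9, RHS = 9/14 → counterexample
(5, 3): LHS = 1/8, RHS = 8/15 → counterexample
(5, 6): LHS = 1/11, RHS = 11/30 → counterexample
(1, 7): LHS = 1/8, RHS = 8/7 → counterexample
(6, 6): LHS = 1/12, RHS = 1/3 → counterexample
(3, 6): LHS = 1/9, RHS = 1/2 → counterexample

That makes 6 counterexamples.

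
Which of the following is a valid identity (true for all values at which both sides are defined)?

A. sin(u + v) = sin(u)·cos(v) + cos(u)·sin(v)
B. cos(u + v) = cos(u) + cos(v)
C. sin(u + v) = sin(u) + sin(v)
A

A: holds — e.g. at (1, 4), both sides equal sin(5) ≈ -0.9589.
B: fails at (3, 4) — LHS = cos(7) ≈ 0.7539, RHS = cos(3) + cos(4) ≈ -1.644.
C: fails at (2, 4) — LHS = sin(6) ≈ -0.2794, RHS = sin(4) + sin(2) ≈ 0.1525.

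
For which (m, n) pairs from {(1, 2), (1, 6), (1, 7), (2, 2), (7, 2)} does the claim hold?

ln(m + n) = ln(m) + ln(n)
Testing each pair:
(1, 2): LHS = ln(3) ≈ 1.099, RHS = ln(2) ≈ 0.6931 → fails
(1, 6): LHS = ln(7) ≈ 1.946, RHS = ln(6) ≈ 1.792 → fails
(1, 7): LHS = ln(8) ≈ 2.079, RHS = ln(7) ≈ 1.946 → fails
(2, 2): LHS = ln(4) ≈ 1.386, RHS = 2·ln(2) ≈ 1.386 → holds
(7, 2): LHS = ln(9) ≈ 2.197, RHS = ln(2) + ln(7) ≈ 2.639 → fails

1 of 5 pairs satisfies the claim.

Answer: (2, 2)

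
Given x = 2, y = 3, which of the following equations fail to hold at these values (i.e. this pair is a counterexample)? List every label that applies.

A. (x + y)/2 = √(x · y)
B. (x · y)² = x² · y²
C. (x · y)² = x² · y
A, C

Evaluating each claim at the given values:
A. LHS = 5/2, RHS = √(6) ≈ 2.449 → fails here (LHS ≠ RHS)
B. LHS = 36, RHS = 36 → holds here (LHS = RHS)
C. LHS = 36, RHS = 12 → fails here (LHS ≠ RHS)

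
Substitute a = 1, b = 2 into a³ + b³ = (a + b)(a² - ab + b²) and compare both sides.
LHS = 1³ + 2³ = 9
RHS = (1 + 2)(1² - 1·2 + 2²) = 9

LHS = RHS: the two sides agree.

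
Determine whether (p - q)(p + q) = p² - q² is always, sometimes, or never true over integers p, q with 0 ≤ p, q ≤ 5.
Always true

The identity holds for every pair in the range. For instance at (p, q) = (1, 5): both sides equal -24.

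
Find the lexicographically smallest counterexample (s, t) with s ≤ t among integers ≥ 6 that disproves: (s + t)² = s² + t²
(s, t) = (6, 6)

Substituting (6, 6) into the claim:
LHS = (6 + 6)² = 144
RHS = 6² + 6² = 72

Since LHS ≠ RHS, this pair disproves the claim, and no lexicographically smaller pair (s ≤ t, integers ≥ 6) does.

For instance (12, 12) is also a counterexample (LHS = 576, RHS = 288), but it's lexicographically larger.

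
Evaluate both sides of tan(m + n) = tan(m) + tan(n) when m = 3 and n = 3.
LHS = tan(3 + 3) = tan(6) ≈ -0.291
RHS = tan(3) + tan(3) = 2·tan(3) ≈ -0.2851

LHS ≠ RHS (they differ by about 0.005913), so the equation does not hold here.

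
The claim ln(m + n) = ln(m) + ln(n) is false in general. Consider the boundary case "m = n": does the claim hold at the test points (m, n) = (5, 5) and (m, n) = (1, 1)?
No, fails at both test points

At (5, 5): LHS = ln(10) ≈ 2.303 ≠ RHS = 2·ln(5) ≈ 3.219
At (1, 1): LHS = ln(2) ≈ 0.6931 ≠ RHS = 0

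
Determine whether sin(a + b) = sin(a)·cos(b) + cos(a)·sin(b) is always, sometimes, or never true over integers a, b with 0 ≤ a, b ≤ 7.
Always true

The identity holds for every pair in the range. For instance at (a, b) = (4, 3): both sides equal sin(7) ≈ 0.657.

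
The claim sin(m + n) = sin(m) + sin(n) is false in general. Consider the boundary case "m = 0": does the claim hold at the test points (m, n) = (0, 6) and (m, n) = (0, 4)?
At (0, 6): LHS = sin(6) ≈ -0.2794, RHS = sin(6) ≈ -0.2794 → equal
At (0, 4): LHS = sin(4) ≈ -0.7568, RHS = sin(4) ≈ -0.7568 → equal

So the claim does hold at both of these boundary points, even though it is not an identity.

Answer: Yes, holds at both test points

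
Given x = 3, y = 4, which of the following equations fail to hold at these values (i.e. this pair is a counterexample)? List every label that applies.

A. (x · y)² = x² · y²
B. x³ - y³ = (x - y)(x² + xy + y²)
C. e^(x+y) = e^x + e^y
C

Evaluating each claim at the given values:
A. LHS = 144, RHS = 144 → holds here (LHS = RHS)
B. LHS = -37, RHS = -37 → holds here (LHS = RHS)
C. LHS = e^7 ≈ 1097, RHS = e^3 + e^4 ≈ 74.68 → fails here (LHS ≠ RHS)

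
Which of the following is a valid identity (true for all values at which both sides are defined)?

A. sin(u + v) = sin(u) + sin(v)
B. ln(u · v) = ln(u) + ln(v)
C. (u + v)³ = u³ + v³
B

A: fails at (4, 6) — LHS = sin(10) ≈ -0.544, RHS = sin(4) + sin(6) ≈ -1.036.
B: holds — e.g. at (1, 4), both sides equal ln(4) ≈ 1.386.
C: fails at (2, 5) — LHS = 343, RHS = 133.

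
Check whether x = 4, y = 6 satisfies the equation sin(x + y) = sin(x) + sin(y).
Fails

Substituting x = 4, y = 6:

LHS = sin(4 + 6) = sin(10) ≈ -0.544
RHS = sin(4) + sin(6) ≈ -1.036

LHS ≠ RHS, so the equation does not hold at this point.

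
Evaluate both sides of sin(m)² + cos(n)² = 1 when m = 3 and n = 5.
LHS = sin(3)² + cos(5)² ≈ 0.1004
RHS = 1

LHS ≠ RHS (they differ by about 0.8996), so the equation does not hold here.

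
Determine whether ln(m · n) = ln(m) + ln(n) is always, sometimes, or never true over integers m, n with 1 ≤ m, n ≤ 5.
Always true

The identity holds for every pair in the range. For instance at (m, n) = (4, 4): both sides equal ln(16) ≈ 2.773.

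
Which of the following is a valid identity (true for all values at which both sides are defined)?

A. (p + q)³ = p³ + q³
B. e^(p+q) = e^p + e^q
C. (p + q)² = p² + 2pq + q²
A: fails at (2, 7) — LHS = 729, RHS = 351.
B: fails at (2, 7) — LHS = e^9 ≈ 8103, RHS = e^2 + e^7 ≈ 1104.
C: holds — e.g. at (2, 7), both sides equal 81.

Answer: C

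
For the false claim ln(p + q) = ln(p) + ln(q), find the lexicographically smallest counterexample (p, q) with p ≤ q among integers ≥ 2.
Substituting (2, 3) into the claim:
LHS = ln(2 + 3) = ln(5) ≈ 1.609
RHS = ln(2) + ln(3) ≈ 1.792

Since LHS ≠ RHS, this pair disproves the claim, and no lexicographically smaller pair (p ≤ q, integers ≥ 2) does.

For instance (5, 8) is also a counterexample (LHS = ln(13) ≈ 2.565, RHS = ln(5) + ln(8) ≈ 3.689), but it's lexicographically larger.

Answer: (p, q) = (2, 3)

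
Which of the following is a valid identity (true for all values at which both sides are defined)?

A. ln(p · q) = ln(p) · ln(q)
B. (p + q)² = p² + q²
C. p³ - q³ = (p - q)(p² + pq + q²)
C

A: fails at (2, 7) — LHS = ln(14) ≈ 2.639, RHS = ln(2)·ln(7) ≈ 1.349.
B: fails at (4, 4) — LHS = 64, RHS = 32.
C: holds — e.g. at (4, 5), both sides equal -61.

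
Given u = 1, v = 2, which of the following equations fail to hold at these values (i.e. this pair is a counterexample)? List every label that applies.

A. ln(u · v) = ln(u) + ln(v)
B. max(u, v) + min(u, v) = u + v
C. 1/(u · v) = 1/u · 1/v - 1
Evaluating each claim at the given values:
A. LHS = ln(2) ≈ 0.6931, RHS = ln(2) ≈ 0.6931 → holds here (LHS = RHS)
B. LHS = 3, RHS = 3 → holds here (LHS = RHS)
C. LHS = 1/2, RHS = -1/2 → fails here (LHS ≠ RHS)

Answer: C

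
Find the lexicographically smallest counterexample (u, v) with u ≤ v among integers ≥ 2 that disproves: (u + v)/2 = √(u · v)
Substituting (2, 3) into the claim:
LHS = (2 + 3)/2 = 5/2
RHS = √(2 · 3) = √(6) ≈ 2.449

Since LHS ≠ RHS, this pair disproves the claim, and no lexicographically smaller pair (u ≤ v, integers ≥ 2) does.

For instance (4, 8) is also a counterexample (LHS = 6, RHS = 4·√(2) ≈ 5.657), but it's lexicographically larger.

Answer: (u, v) = (2, 3)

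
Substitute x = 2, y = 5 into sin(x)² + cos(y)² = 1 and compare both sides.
LHS = sin(2)² + cos(5)² ≈ 0.9073
RHS = 1

LHS ≠ RHS (they differ by about 0.09271), so the equation does not hold here.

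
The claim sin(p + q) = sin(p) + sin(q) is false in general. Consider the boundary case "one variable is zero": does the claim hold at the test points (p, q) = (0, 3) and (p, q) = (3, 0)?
Yes, holds at both test points

At (0, 3): LHS = sin(3) ≈ 0.1411, RHS = sin(3) ≈ 0.1411 → equal
At (3, 0): LHS = sin(3) ≈ 0.1411, RHS = sin(3) ≈ 0.1411 → equal

So the claim does hold at both of these boundary points, even though it is not an identity.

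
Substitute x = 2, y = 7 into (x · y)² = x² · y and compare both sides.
LHS = (2 · 7)² = 196
RHS = 2² · 7 = 28

LHS ≠ RHS, so the equation does not hold here.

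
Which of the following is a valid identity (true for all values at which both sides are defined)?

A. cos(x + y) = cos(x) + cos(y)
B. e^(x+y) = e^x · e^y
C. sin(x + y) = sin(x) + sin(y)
A: fails at (6, 7) — LHS = cos(13) ≈ 0.9074, RHS = cos(7) + cos(6) ≈ 1.714.
B: holds — e.g. at (3, 7), both sides equal e^10 ≈ 22026.5.
C: fails at (2, 2) — LHS = sin(4) ≈ -0.7568, RHS = 2·sin(2) ≈ 1.819.

Answer: B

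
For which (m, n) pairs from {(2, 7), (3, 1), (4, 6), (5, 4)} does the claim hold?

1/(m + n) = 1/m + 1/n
None

Testing each pair:
(2, 7): LHS = 1/9, RHS = 9/14 → fails
(3, 1): LHS = 1/4, RHS = 4/3 → fails
(4, 6): LHS = 1/10, RHS = 5/12 → fails
(5, 4): LHS = 1/9, RHS = 9/20 → fails

No pair satisfies the claim.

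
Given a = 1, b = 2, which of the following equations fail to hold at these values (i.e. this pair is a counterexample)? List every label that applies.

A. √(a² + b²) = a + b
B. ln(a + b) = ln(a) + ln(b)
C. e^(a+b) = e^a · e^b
Evaluating each claim at the given values:
A. LHS = √(5) ≈ 2.236, RHS = 3 → fails here (LHS ≠ RHS)
B. LHS = ln(3) ≈ 1.099, RHS = ln(2) ≈ 0.6931 → fails here (LHS ≠ RHS)
C. LHS = e^3 ≈ 20.09, RHS = e^3 ≈ 20.09 → holds here (LHS = RHS)

Answer: A, B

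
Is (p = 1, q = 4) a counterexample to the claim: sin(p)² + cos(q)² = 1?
Substituting p = 1, q = 4:
LHS = sin(1)² + cos(4)² ≈ 1.135
RHS = 1

Since LHS ≠ RHS, this pair disproves the claim.

Answer: Yes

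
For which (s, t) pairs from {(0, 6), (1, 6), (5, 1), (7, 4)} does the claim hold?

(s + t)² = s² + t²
(0, 6)

Testing each pair:
(0, 6): LHS = 36, RHS = 36 → holds
(1, 6): LHS = 49, RHS = 37 → fails
(5, 1): LHS = 36, RHS = 26 → fails
(7, 4): LHS = 121, RHS = 65 → fails

1 of 4 pairs satisfies the claim.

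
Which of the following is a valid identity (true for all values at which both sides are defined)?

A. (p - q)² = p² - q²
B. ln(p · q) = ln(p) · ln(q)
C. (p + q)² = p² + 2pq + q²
C

A: fails at (1, 4) — LHS = 9, RHS = -15.
B: fails at (5, 5) — LHS = ln(25) ≈ 3.219, RHS = ln(5)² ≈ 2.59.
C: holds — e.g. at (3, 5), both sides equal 64.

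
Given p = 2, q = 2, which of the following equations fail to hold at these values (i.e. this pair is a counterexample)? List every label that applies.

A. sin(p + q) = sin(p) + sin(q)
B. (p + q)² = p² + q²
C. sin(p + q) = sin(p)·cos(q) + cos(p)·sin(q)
A, B

Evaluating each claim at the given values:
A. LHS = sin(4) ≈ -0.7568, RHS = 2·sin(2) ≈ 1.819 → fails here (LHS ≠ RHS)
B. LHS = 16, RHS = 8 → fails here (LHS ≠ RHS)
C. LHS = sin(4) ≈ -0.7568, RHS = 2·sin(2)·cos(2) ≈ -0.7568 → holds here (LHS = RHS)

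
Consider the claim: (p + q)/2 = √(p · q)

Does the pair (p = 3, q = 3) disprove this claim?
Substituting p = 3, q = 3:
LHS = (3 + 3)/2 = 3
RHS = √(3 · 3) = 3

The sides agree, so this pair does not disprove the claim.

Answer: No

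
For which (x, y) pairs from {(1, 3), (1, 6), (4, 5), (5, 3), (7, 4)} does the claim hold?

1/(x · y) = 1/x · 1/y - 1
None

Testing each pair:
(1, 3): LHS = 1/3, RHS = -2/3 → fails
(1, 6): LHS = 1/6, RHS = -5/6 → fails
(4, 5): LHS = 1/20, RHS = -19/20 → fails
(5, 3): LHS = 1/15, RHS = -14/15 → fails
(7, 4): LHS = 1/28, RHS = -27/28 → fails

No pair satisfies the claim.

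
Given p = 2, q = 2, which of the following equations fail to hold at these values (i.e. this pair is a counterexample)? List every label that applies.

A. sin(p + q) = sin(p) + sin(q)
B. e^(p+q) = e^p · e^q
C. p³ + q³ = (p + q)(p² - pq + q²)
A

Evaluating each claim at the given values:
A. LHS = sin(4) ≈ -0.7568, RHS = 2·sin(2) ≈ 1.819 → fails here (LHS ≠ RHS)
B. LHS = e^4 ≈ 54.6, RHS = e^4 ≈ 54.6 → holds here (LHS = RHS)
C. LHS = 16, RHS = 16 → holds here (LHS = RHS)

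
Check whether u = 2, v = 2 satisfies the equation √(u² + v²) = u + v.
Fails

Substituting u = 2, v = 2:

LHS = √(2² + 2²) = 2·√(2) ≈ 2.828
RHS = 2 + 2 = 4

LHS ≠ RHS, so the equation does not hold at this point.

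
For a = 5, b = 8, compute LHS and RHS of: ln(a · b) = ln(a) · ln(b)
LHS = ln(5 · 8) = ln(40) ≈ 3.689
RHS = ln(5) · ln(8) ≈ 3.347

LHS ≠ RHS (they differ by about 0.3421), so the equation does not hold here.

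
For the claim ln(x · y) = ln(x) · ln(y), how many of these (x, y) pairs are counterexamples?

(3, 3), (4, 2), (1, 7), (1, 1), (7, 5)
Testing each pair:
(3, 3): LHS = ln(9) ≈ 2.197, RHS = ln(3)² ≈ 1.207 → counterexample
(4, 2): LHS = ln(8) ≈ 2.079, RHS = ln(2)·ln(4) ≈ 0.9609 → counterexample
(1, 7): LHS = ln(7) ≈ 1.946, RHS = 0 → counterexample
(1, 1): LHS = 0, RHS = 0 → satisfies claim
(7, 5): LHS = ln(35) ≈ 3.555, RHS = ln(5)·ln(7) ≈ 3.132 → counterexample

That makes 4 counterexamples.

Answer: 4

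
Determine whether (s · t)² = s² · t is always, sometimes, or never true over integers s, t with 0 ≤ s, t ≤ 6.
It holds at (s, t) = (1, 1) (both sides equal 1), but fails at (s, t) = (3, 2) (LHS = 36, RHS = 18).

Answer: Sometimes true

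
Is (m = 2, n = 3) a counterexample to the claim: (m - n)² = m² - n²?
Yes

Substituting m = 2, n = 3:
LHS = (2 - 3)² = 1
RHS = 2² - 3² = -5

Since LHS ≠ RHS, this pair disproves the claim.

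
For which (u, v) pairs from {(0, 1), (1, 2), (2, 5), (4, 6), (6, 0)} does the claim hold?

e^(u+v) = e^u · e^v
All pairs

Testing each pair:
(0, 1): LHS = e ≈ 2.718, RHS = e ≈ 2.718 → holds
(1, 2): LHS = e^3 ≈ 20.09, RHS = e^3 ≈ 20.09 → holds
(2, 5): LHS = e^7 ≈ 1097, RHS = e^7 ≈ 1097 → holds
(4, 6): LHS = e^10 ≈ 22026.5, RHS = e^10 ≈ 22026.5 → holds
(6, 0): LHS = e^6 ≈ 403.4, RHS = e^6 ≈ 403.4 → holds

Every pair satisfies the claim.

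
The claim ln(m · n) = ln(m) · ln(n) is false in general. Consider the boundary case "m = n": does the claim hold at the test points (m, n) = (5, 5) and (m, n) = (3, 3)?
No, fails at both test points

At (5, 5): LHS = ln(25) ≈ 3.219 ≠ RHS = ln(5)² ≈ 2.59
At (3, 3): LHS = ln(9) ≈ 2.197 ≠ RHS = ln(3)² ≈ 1.207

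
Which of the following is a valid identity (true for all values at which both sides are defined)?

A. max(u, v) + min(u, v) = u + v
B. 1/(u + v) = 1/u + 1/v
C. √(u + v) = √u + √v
A

A: holds — e.g. at (4, 6), both sides equal 10.
B: fails at (1, 2) — LHS = 1/3, RHS = 3/2.
C: fails at (2, 2) — LHS = 2, RHS = 2·√(2) ≈ 2.828.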